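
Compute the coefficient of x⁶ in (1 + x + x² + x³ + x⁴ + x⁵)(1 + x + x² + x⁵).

(1 + x + x² + x³ + x⁴ + x⁵) has coefficients 1,1,1,1,1,1 for degrees 0…5.
(1 + x + x² + x⁵) has coefficients 1,1,1,0,0,1,0 for degrees 0…6.
[x⁶] = 1·0 + 1·1 + 1·0 + 1·0 + 1·1 + 1·1 = 3.

3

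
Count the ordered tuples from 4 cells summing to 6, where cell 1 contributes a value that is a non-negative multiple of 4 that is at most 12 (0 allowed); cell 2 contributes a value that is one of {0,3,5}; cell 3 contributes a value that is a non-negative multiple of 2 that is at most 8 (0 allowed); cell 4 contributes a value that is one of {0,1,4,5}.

5

The generating function for the choices is (1 + x^4 + x^8 + x^12)·(1 + x^3 + x^5)·(1 + x^2 + x^4 + x^6 + x^8)·(1 + x + x^4 + x^5); the count is [x^6].
(1 + x^4 + x^8 + x^12) has coefficients 1,0,0,0,1,0,0 for degrees 0…6.
(1 + x^3 + x^5) has coefficients 1,0,0,1,0,1,0 for degrees 0…6.
Multiplying by (1 + x^2 + x^4 + x^6 + x^8) gives running coefficients 1,0,1,1,1,2,1 for degrees 0…6.
Finally multiplying by (1 + x + x^4 + x^5), the product of all factors after the first has coefficients 1,1,1,2,3,4,4 for degrees 0…6.
[x^6] = 1·4 + 1·1 = 5.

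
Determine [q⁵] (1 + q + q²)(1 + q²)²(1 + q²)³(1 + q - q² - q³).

14

(1 + q + q²) has coefficients 1,1,1 for degrees 0…2.
(1 + q²)² has coefficients 1,0,2,0,1,0 for degrees 0…5.
Multiplying by (1 + q²)³ gives running coefficients 1,0,5,0,10,0 for degrees 0…5.
Finally multiplying by (1 + q - q² - q³), the product of all factors after the first has coefficients 1,1,4,4,5,5 for degrees 0…5.
[q⁵] = 1·5 + 1·5 + 1·4 = 14.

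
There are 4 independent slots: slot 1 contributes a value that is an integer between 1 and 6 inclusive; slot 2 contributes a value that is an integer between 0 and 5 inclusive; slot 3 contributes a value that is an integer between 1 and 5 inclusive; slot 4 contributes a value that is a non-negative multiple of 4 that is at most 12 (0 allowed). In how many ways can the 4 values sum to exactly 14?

45

The generating function for the choices is (q + q^2 + q^3 + q^4 + q^5 + q^6)·(1 + q + q^2 + q^3 + q^4 + q^5)·(q + q^2 + q^3 + q^4 + q^5)·(1 + q^4 + q^8 + q^12); the count is [q^14].
(q + q^2 + q^3 + q^4 + q^5 + q^6) has coefficients 0,1,1,1,1,1,1 for degrees 0…6.
(1 + q + q^2 + q^3 + q^4 + q^5) has coefficients 1,1,1,1,1,1,0,0,0,0,0,0,0,0,0 for degrees 0…14.
Multiplying by (q + q^2 + q^3 + q^4 + q^5) gives running coefficients 0,1,2,3,4,5,5,4,3,2,1,0,0,0,0 for degrees 0…14.
Finally multiplying by (1 + q^4 + q^8 + q^12), the product of all factors after the first has coefficients 0,1,2,3,4,6,7,7,7,8,8,7,7,8,8 for degrees 0…14.
[q^14] = 1·8 + 1·7 + 1·7 + 1·8 + 1·8 + 1·7 = 45.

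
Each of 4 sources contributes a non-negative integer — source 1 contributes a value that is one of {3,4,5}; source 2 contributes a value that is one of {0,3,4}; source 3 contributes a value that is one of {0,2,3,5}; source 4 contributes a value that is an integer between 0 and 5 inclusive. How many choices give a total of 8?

16

The generating function for the choices is (z³ + z⁴ + z⁵)·(1 + z³ + z⁴)·(1 + z² + z³ + z⁵)·(1 + z + z² + z³ + z⁴ + z⁵); the count is [z⁸].
(z³ + z⁴ + z⁵) has coefficients 0,0,0,1,1,1 for degrees 0…5.
(1 + z³ + z⁴) has coefficients 1,0,0,1,1,0,0,0,0 for degrees 0…8.
Multiplying by (1 + z² + z³ + z⁵) gives running coefficients 1,0,1,2,1,2,2,1,1 for degrees 0…8.
Finally multiplying by (1 + z + z² + z³ + z⁴ + z⁵), the product of all factors after the first has coefficients 1,1,2,4,5,7,8,9,9 for degrees 0…8.
[z⁸] = 1·7 + 1·5 + 1·4 = 16.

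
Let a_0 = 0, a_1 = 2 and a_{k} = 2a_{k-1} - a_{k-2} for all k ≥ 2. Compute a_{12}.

24

The ordinary generating function has denominator 1 - 2y + y^2.
Iterating the recurrence: a_0,…,a_{12} = 0, 2, 4, 6, 8, 10, 12, 14, 16, 18, 20, 22, 24.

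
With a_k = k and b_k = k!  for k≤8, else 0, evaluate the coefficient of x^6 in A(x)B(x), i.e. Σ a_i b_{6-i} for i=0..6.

Write out a_i and b_{6-i} for i = 0,…,6 and sum the products.
Σ = 0·720 + 1·120 + 2·24 + 3·6 + 4·2 + 5·1 + 6·1 = 205.

205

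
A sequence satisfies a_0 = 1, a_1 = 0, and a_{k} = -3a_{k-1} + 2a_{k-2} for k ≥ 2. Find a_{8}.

3526

The ordinary generating function has denominator 1 + 3t - 2t^2.
Iterating the recurrence: a_0,…,a_{8} = 1, 0, 2, -6, 22, -78, 278, -990, 3526.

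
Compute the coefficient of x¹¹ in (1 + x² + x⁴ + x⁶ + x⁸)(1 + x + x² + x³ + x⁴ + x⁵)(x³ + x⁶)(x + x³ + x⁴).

(1 + x² + x⁴ + x⁶ + x⁸) has coefficients 1,0,1,0,1,0,1,0,1 for degrees 0…8.
(1 + x + x² + x³ + x⁴ + x⁵) has coefficients 1,1,1,1,1,1,0,0,0,0,0,0 for degrees 0…11.
Multiplying by (x³ + x⁶) gives running coefficients 0,0,0,1,1,1,2,2,2,1,1,1 for degrees 0…11.
Finally multiplying by (x + x³ + x⁴), the product of all factors after the first has coefficients 0,0,0,0,1,1,2,4,4,5,5,5 for degrees 0…11.
[x¹¹] = 1·5 + 1·5 + 1·4 + 1·1 + 1·0 = 15.

15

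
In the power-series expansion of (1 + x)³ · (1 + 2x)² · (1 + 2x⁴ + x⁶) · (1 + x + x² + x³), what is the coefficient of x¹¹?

104

(1 + x)³ has coefficients 1,3,3,1 for degrees 0…3.
(1 + 2x)² has coefficients 1,4,4,0,0,0,0,0,0,0,0,0 for degrees 0…11.
Multiplying by (1 + 2x⁴ + x⁶) gives running coefficients 1,4,4,0,2,8,9,4,4,0,0,0 for degrees 0…11.
Finally multiplying by (1 + x + x² + x³), the product of all factors after the first has coefficients 1,5,9,9,10,14,19,23,25,17,8,4 for degrees 0…11.
[x¹¹] = 1·4 + 3·8 + 3·17 + 1·25 = 104.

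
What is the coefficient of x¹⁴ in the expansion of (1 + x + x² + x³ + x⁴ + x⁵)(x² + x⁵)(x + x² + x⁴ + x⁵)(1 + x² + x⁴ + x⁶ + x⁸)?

(1 + x + x² + x³ + x⁴ + x⁵) has coefficients 1,1,1,1,1,1 for degrees 0…5.
(x² + x⁵) has coefficients 0,0,1,0,0,1,0,0,0,0,0,0,0,0,0 for degrees 0…14.
Multiplying by (x + x² + x⁴ + x⁵) gives running coefficients 0,0,0,1,1,0,2,2,0,1,1,0,0,0,0 for degrees 0…14.
Finally multiplying by (1 + x² + x⁴ + x⁶ + x⁸), the product of all factors after the first has coefficients 0,0,0,1,1,1,3,3,3,4,4,4,4,3,3 for degrees 0…14.
[x¹⁴] = 1·3 + 1·3 + 1·4 + 1·4 + 1·4 + 1·4 = 22.

22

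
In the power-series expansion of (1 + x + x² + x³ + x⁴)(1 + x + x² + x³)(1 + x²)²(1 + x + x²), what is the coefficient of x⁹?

24

(1 + x + x² + x³ + x⁴) has coefficients 1,1,1,1,1 for degrees 0…4.
(1 + x + x² + x³) has coefficients 1,1,1,1,0,0,0,0,0,0 for degrees 0…9.
Multiplying by (1 + x²)² gives running coefficients 1,1,3,3,3,3,1,1,0,0 for degrees 0…9.
Finally multiplying by (1 + x + x²), the product of all factors after the first has coefficients 1,2,5,7,9,9,7,5,2,1 for degrees 0…9.
[x⁹] = 1·1 + 1·2 + 1·5 + 1·7 + 1·9 = 24.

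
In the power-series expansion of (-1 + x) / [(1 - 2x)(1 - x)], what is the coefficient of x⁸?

Partial fractions give a closed form: a_n = (-1)·2^n.
At n = 8: a_8 = -256.

-256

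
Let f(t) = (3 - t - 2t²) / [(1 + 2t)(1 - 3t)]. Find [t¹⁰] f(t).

87834

The denominator gives the recurrence a_n = a_(n−1) + 6a_(n−2) for n ≥ 3; the numerator fixes a_0 = 3, a_1 = 2, a_2 = 18.
Iterating: 3, 2, 18, 30, 138, 318, 1146, 3054, 9930, 28254, 87834, so a_10 = 87834.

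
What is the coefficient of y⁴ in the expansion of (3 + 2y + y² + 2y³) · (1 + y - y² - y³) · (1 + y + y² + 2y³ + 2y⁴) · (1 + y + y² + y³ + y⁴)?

41

(3 + 2y + y² + 2y³) has coefficients 3,2,1,2 for degrees 0…3.
(1 + y - y² - y³) has coefficients 1,1,-1,-1,0 for degrees 0…4.
Multiplying by (1 + y + y² + 2y³ + 2y⁴) gives running coefficients 1,2,1,1,2 for degrees 0…4.
Finally multiplying by (1 + y + y² + y³ + y⁴), the product of all factors after the first has coefficients 1,3,4,5,7 for degrees 0…4.
[y⁴] = 3·7 + 2·5 + 1·4 + 2·3 = 41.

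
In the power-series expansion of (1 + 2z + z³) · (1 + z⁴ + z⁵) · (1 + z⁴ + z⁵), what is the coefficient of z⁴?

(1 + 2z + z³) has coefficients 1,2,0,1 for degrees 0…3.
(1 + z⁴ + z⁵) has coefficients 1,0,0,0,1 for degrees 0…4.
Finally multiplying by (1 + z⁴ + z⁵), the product of all factors after the first has coefficients 1,0,0,0,2 for degrees 0…4.
[z⁴] = 1·2 + 2·0 + 1·0 = 2.

2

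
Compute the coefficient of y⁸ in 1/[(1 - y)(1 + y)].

1

Partial fractions give a closed form: a_n = (1/2)·1^n + (1/2)·(-1)^n.
At n = 8: a_8 = 1.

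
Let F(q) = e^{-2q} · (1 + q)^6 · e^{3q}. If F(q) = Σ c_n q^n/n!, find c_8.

93289

The EGF product rule gives c_8 = Σ_{k_1+k_2+k_3=8} C(8; k_1,k_2,k_3) · ∏ g_i(k_i), where e^{-2q} gives (-2)^k; (1+q)^6 gives the falling factorial (6)_k; e^{3q} gives (3)^k.
g_1(k) for k = 0…8: 1, -2, 4, -8, 16, -32, 64, -128, 256.
g_2(k) for k = 0…8: 1, 6, 30, 120, 360, 720, 720, 0, 0.
g_3(k) for k = 0…8: 1, 3, 9, 27, 81, 243, 729, 2187, 6561.
First combine the last two factors: h(k) = Σ_j C(k,j)·g_2(j)·g_3(k−j) for k = 0…8: 1, 9, 75, 579, 4149, 27693, 173007, 1017495, 5668137.
c_8 = Σ_k C(8,k)·g_1(k)·h(8−k) = 1·1·5668137 + 8·(-2)·1017495 + 28·4·173007 + 56·(-8)·27693 + 70·16·4149 + 56·(-32)·579 + 28·64·75 + 8·(-128)·9 + 1·256·1 = 5668137 − 16279920 + 19376784 − 12406464 + 4646880 − 1037568 + 134400 − 9216 + 256 = 93289.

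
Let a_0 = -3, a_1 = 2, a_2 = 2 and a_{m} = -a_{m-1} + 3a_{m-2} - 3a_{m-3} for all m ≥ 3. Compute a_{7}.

301

The ordinary generating function has denominator 1 + q - 3q^2 + 3q^3.
Iterating the recurrence: a_0,…,a_{7} = -3, 2, 2, 13, -13, 46, -124, 301.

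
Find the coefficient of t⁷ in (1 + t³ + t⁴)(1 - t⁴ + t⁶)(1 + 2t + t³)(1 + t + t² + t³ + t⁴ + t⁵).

(1 + t³ + t⁴) has coefficients 1,0,0,1,1 for degrees 0…4.
(1 - t⁴ + t⁶) has coefficients 1,0,0,0,-1,0,1,0 for degrees 0…7.
Multiplying by (1 + 2t + t³) gives running coefficients 1,2,0,1,-1,-2,1,1 for degrees 0…7.
Finally multiplying by (1 + t + t² + t³ + t⁴ + t⁵), the product of all factors after the first has coefficients 1,3,3,4,3,1,1,0 for degrees 0…7.
[t⁷] = 1·0 + 1·3 + 1·4 = 7.

7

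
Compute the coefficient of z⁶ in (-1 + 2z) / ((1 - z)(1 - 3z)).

-365

The denominator gives the recurrence a_n = 4a_(n−1) − 3a_(n−2) for n ≥ 2; the numerator fixes a_0 = -1, a_1 = -2.
Iterating: -1, -2, -5, -14, -41, -122, -365, so a_6 = -365.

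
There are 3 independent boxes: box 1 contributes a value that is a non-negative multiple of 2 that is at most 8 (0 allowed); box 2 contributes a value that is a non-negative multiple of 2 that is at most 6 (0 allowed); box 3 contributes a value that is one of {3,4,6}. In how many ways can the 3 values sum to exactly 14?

7

The generating function for the choices is (1 + t^2 + t^4 + t^6 + t^8)·(1 + t^2 + t^4 + t^6)·(t^3 + t^4 + t^6); the count is [t^14].
(1 + t^2 + t^4 + t^6 + t^8) has coefficients 1,0,1,0,1,0,1,0,1 for degrees 0…8.
(1 + t^2 + t^4 + t^6) has coefficients 1,0,1,0,1,0,1,0,0,0,0,0,0,0,0 for degrees 0…14.
Finally multiplying by (t^3 + t^4 + t^6), the product of all factors after the first has coefficients 0,0,0,1,1,1,2,1,2,1,2,0,1,0,0 for degrees 0…14.
[t^14] = 1·0 + 1·1 + 1·2 + 1·2 + 1·2 = 7.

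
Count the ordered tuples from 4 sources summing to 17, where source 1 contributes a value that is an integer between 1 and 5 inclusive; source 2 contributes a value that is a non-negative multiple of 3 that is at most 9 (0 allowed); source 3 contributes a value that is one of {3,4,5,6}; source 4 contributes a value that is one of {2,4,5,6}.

26

The generating function for the choices is (y + y^2 + y^3 + y^4 + y^5)·(1 + y^3 + y^6 + y^9)·(y^3 + y^4 + y^5 + y^6)·(y^2 + y^4 + y^5 + y^6); the count is [y^17].
(y + y^2 + y^3 + y^4 + y^5) has coefficients 0,1,1,1,1,1 for degrees 0…5.
(1 + y^3 + y^6 + y^9) has coefficients 1,0,0,1,0,0,1,0,0,1,0,0,0,0,0,0,0,0 for degrees 0…17.
Multiplying by (y^3 + y^4 + y^5 + y^6) gives running coefficients 0,0,0,1,1,1,2,1,1,2,1,1,2,1,1,1,0,0 for degrees 0…17.
Finally multiplying by (y^2 + y^4 + y^5 + y^6), the product of all factors after the first has coefficients 0,0,0,0,0,1,1,2,4,4,5,6,5,5,6,5,5,5 for degrees 0…17.
[y^17] = 1·5 + 1·5 + 1·6 + 1·5 + 1·5 = 26.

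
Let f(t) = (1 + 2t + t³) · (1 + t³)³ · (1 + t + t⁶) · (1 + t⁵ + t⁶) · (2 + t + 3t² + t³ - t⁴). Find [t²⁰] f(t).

(1 + 2t + t³) has coefficients 1,2,0,1 for degrees 0…3.
(1 + t³)³ has coefficients 1,0,0,3,0,0,3,0,0,1,0,0,0,0,0,0,0,0,0,0,0 for degrees 0…20.
Multiplying by (1 + t + t⁶) gives running coefficients 1,1,0,3,3,0,4,3,0,4,1,0,3,0,0,1,0,0,0,0,0 for degrees 0…20.
Multiplying by (1 + t⁵ + t⁶) gives running coefficients 1,1,0,3,3,1,6,4,3,10,4,4,10,3,4,6,1,3,3,0,1 for degrees 0…20.
Finally multiplying by (2 + t + 3t² + t³ - t⁴), the product of all factors after the first has coefficients 2,3,4,10,9,13,25,17,26,40,25,41,43,22,41,31,13,26,14,7,13 for degrees 0…20.
[t²⁰] = 1·13 + 2·7 + 1·26 = 53.

53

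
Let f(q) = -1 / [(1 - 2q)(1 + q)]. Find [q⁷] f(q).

Partial fractions give a closed form: a_n = (-2/3)·2^n + (-1/3)·(-1)^n.
At n = 7: a_7 = -85.

-85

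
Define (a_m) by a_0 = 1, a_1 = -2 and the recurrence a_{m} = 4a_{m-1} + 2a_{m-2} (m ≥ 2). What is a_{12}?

The ordinary generating function has denominator 1 - 4q - 2q^2.
Iterating the recurrence: a_0,…,a_{12} = 1, -2, -6, -28, -124, -552, -2456, -10928, -48624, -216352, -962656, -4283328, -19058624.

-19058624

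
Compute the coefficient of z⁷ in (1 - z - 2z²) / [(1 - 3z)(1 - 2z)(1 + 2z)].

Partial fractions give a closed form: a_n = (4/5)·3^n + (1/5)·(-2)^n.
At n = 7: a_7 = 1724.

1724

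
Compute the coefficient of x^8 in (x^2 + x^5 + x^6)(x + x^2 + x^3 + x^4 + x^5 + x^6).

(x^2 + x^5 + x^6) has coefficients 0,0,1,0,0,1,1 for degrees 0…6.
(x + x^2 + x^3 + x^4 + x^5 + x^6) has coefficients 0,1,1,1,1,1,1,0,0 for degrees 0…8.
[x^8] = 1·1 + 1·1 + 1·1 = 3.

3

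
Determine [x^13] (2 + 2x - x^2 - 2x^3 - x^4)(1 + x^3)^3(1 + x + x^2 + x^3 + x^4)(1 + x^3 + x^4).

(2 + 2x - x^2 - 2x^3 - x^4) has coefficients 2,2,-1,-2,-1 for degrees 0…4.
(1 + x^3)^3 has coefficients 1,0,0,3,0,0,3,0,0,1,0,0,0,0 for degrees 0…13.
Multiplying by (1 + x + x^2 + x^3 + x^4) gives running coefficients 1,1,1,4,4,3,6,6,3,4,4,1,1,1 for degrees 0…13.
Finally multiplying by (1 + x^3 + x^4), the product of all factors after the first has coefficients 1,1,1,5,6,5,11,14,10,13,16,10,8,9 for degrees 0…13.
[x^13] = 2·9 + 2·8 − 1·10 − 2·16 − 1·13 = -21.

-21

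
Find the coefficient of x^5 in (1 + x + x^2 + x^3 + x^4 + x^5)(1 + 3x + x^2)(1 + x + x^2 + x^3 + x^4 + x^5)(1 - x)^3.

0

(1 + x + x^2 + x^3 + x^4 + x^5) has coefficients 1,1,1,1,1,1 for degrees 0…5.
(1 + 3x + x^2) has coefficients 1,3,1,0,0,0 for degrees 0…5.
Multiplying by (1 + x + x^2 + x^3 + x^4 + x^5) gives running coefficients 1,4,5,5,5,5 for degrees 0…5.
Finally multiplying by (1 - x)^3, the product of all factors after the first has coefficients 1,1,-4,1,1,0 for degrees 0…5.
[x^5] = 1·0 + 1·1 + 1·1 + 1·(-4) + 1·1 + 1·1 = 0.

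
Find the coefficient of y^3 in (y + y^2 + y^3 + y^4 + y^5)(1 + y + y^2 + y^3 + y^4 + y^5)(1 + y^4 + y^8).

(y + y^2 + y^3 + y^4 + y^5) has coefficients 0,1,1,1 for degrees 0…3.
(1 + y + y^2 + y^3 + y^4 + y^5) has coefficients 1,1,1,1 for degrees 0…3.
Finally multiplying by (1 + y^4 + y^8), the product of all factors after the first has coefficients 1,1,1,1 for degrees 0…3.
[y^3] = 1·1 + 1·1 + 1·1 = 3.

3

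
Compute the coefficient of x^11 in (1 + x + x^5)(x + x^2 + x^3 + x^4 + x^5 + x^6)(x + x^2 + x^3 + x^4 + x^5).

(1 + x + x^5) has coefficients 1,1,0,0,0,1 for degrees 0…5.
(x + x^2 + x^3 + x^4 + x^5 + x^6) has coefficients 0,1,1,1,1,1,1,0,0,0,0,0 for degrees 0…11.
Finally multiplying by (x + x^2 + x^3 + x^4 + x^5), the product of all factors after the first has coefficients 0,0,1,2,3,4,5,5,4,3,2,1 for degrees 0…11.
[x^11] = 1·1 + 1·2 + 1·5 = 8.

8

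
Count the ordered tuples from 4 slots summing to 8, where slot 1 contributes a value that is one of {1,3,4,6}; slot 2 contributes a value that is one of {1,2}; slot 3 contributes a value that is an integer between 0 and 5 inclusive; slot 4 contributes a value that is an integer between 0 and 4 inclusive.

The generating function for the choices is (q + q³ + q⁴ + q⁶)·(q + q²)·(1 + q + q² + q³ + q⁴ + q⁵)·(1 + q + q² + q³ + q⁴); the count is [q⁸].
(q + q³ + q⁴ + q⁶) has coefficients 0,1,0,1,1,0,1 for degrees 0…6.
(q + q²) has coefficients 0,1,1,0,0,0,0,0,0 for degrees 0…8.
Multiplying by (1 + q + q² + q³ + q⁴ + q⁵) gives running coefficients 0,1,2,2,2,2,2,1,0 for degrees 0…8.
Finally multiplying by (1 + q + q² + q³ + q⁴), the product of all factors after the first has coefficients 0,1,3,5,7,9,10,9,7 for degrees 0…8.
[q⁸] = 1·9 + 1·9 + 1·7 + 1·3 = 28.

28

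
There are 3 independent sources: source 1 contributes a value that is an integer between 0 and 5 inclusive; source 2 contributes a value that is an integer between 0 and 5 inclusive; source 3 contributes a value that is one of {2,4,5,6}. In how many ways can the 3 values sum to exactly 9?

19

The generating function for the choices is (1 + q + q^2 + q^3 + q^4 + q^5)·(1 + q + q^2 + q^3 + q^4 + q^5)·(q^2 + q^4 + q^5 + q^6); the count is [q^9].
(1 + q + q^2 + q^3 + q^4 + q^5) has coefficients 1,1,1,1,1,1 for degrees 0…5.
(1 + q + q^2 + q^3 + q^4 + q^5) has coefficients 1,1,1,1,1,1,0,0,0,0 for degrees 0…9.
Finally multiplying by (q^2 + q^4 + q^5 + q^6), the product of all factors after the first has coefficients 0,0,1,1,2,3,4,4,3,3 for degrees 0…9.
[q^9] = 1·3 + 1·3 + 1·4 + 1·4 + 1·3 + 1·2 = 19.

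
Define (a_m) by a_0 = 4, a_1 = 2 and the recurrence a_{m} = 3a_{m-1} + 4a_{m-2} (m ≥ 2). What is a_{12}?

20132662

The ordinary generating function has denominator 1 - 3x - 4x^2.
Iterating the recurrence: a_0,…,a_{12} = 4, 2, 22, 74, 310, 1226, 4918, 19658, 78646, 314570, 1258294, 5033162, 20132662.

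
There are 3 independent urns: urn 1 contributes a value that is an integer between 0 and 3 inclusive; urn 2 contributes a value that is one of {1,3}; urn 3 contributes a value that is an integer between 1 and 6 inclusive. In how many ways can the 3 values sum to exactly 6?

7

The generating function for the choices is (1 + y + y² + y³)·(y + y³)·(y + y² + y³ + y⁴ + y⁵ + y⁶); the count is [y⁶].
(1 + y + y² + y³) has coefficients 1,1,1,1 for degrees 0…3.
(y + y³) has coefficients 0,1,0,1,0,0,0 for degrees 0…6.
Finally multiplying by (y + y² + y³ + y⁴ + y⁵ + y⁶), the product of all factors after the first has coefficients 0,0,1,1,2,2,2 for degrees 0…6.
[y⁶] = 1·2 + 1·2 + 1·2 + 1·1 = 7.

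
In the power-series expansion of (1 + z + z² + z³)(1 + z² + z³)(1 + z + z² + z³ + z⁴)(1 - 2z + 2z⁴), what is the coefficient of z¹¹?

(1 + z + z² + z³) has coefficients 1,1,1,1 for degrees 0…3.
(1 + z² + z³) has coefficients 1,0,1,1,0,0,0,0,0,0,0,0 for degrees 0…11.
Multiplying by (1 + z + z² + z³ + z⁴) gives running coefficients 1,1,2,3,3,2,2,1,0,0,0,0 for degrees 0…11.
Finally multiplying by (1 - 2z + 2z⁴), the product of all factors after the first has coefficients 1,-1,0,-1,-1,-2,2,3,4,4,4,2 for degrees 0…11.
[z¹¹] = 1·2 + 1·4 + 1·4 + 1·4 = 14.

14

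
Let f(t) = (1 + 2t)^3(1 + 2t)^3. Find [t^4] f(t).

(1 + 2t)^3 has coefficients 1,6,12,8 for degrees 0…3.
(1 + 2t)^3 has coefficients 1,6,12,8,0 for degrees 0…4.
[t^4] = 1·0 + 6·8 + 12·12 + 8·6 = 240.

240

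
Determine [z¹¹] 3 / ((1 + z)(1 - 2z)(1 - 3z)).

Partial fractions give a closed form: a_n = (1/4)·(-1)^n + (-4)·2^n + (27/4)·3^n.
At n = 11: a_11 = 1187550.

1187550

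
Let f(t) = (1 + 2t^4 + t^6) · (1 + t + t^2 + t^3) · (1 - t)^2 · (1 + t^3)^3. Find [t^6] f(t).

4

(1 + 2t^4 + t^6) has coefficients 1,0,0,0,2,0,1 for degrees 0…6.
(1 + t + t^2 + t^3) has coefficients 1,1,1,1,0,0,0 for degrees 0…6.
Multiplying by (1 - t)^2 gives running coefficients 1,-1,0,0,-1,1,0 for degrees 0…6.
Finally multiplying by (1 + t^3)^3, the product of all factors after the first has coefficients 1,-1,0,3,-4,1,3 for degrees 0…6.
[t^6] = 1·3 + 2·0 + 1·1 = 4.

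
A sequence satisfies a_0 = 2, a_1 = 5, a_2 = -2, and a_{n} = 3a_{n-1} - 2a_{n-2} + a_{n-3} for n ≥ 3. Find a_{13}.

The ordinary generating function has denominator 1 - 3t + 2t^2 - t^3.
Iterating the recurrence: a_0,…,a_{13} = 2, 5, -2, -14, -33, -73, -167, -388, -903, -2100, -4882, -11349, -26383, -61333.

-61333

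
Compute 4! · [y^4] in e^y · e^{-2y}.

1

The EGF product rule gives c_4 = Σ_{k_1+k_2=4} C(4; k_1,k_2) · ∏ g_i(k_i), where e^y gives (1)^k; e^{-2y} gives (-2)^k.
g_1(k) for k = 0…4: 1, 1, 1, 1, 1.
g_2(k) for k = 0…4: 1, -2, 4, -8, 16.
c_4 = Σ_k C(4,k)·g_1(k)·g_2(4−k) = 1·1·16 + 4·1·(-8) + 6·1·4 + 4·1·(-2) + 1·1·1 = 16 − 32 + 24 − 8 + 1 = 1.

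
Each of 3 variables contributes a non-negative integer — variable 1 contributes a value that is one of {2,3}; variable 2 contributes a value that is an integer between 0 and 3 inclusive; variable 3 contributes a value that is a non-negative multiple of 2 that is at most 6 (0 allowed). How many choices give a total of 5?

4

The generating function for the choices is (y² + y³)·(1 + y + y² + y³)·(1 + y² + y⁴ + y⁶); the count is [y⁵].
(y² + y³) has coefficients 0,0,1,1 for degrees 0…3.
(1 + y + y² + y³) has coefficients 1,1,1,1,0,0 for degrees 0…5.
Finally multiplying by (1 + y² + y⁴ + y⁶), the product of all factors after the first has coefficients 1,1,2,2,2,2 for degrees 0…5.
[y⁵] = 1·2 + 1·2 = 4.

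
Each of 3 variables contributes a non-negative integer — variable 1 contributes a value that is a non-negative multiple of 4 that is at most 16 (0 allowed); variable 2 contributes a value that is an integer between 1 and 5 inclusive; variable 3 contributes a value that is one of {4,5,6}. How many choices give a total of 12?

The generating function for the choices is (1 + q^4 + q^8 + q^12 + q^16)·(q + q^2 + q^3 + q^4 + q^5)·(q^4 + q^5 + q^6); the count is [q^12].
(1 + q^4 + q^8 + q^12 + q^16) has coefficients 1,0,0,0,1,0,0,0,1,0,0,0,1 for degrees 0…12.
(q + q^2 + q^3 + q^4 + q^5) has coefficients 0,1,1,1,1,1,0,0,0,0,0,0,0 for degrees 0…12.
Finally multiplying by (q^4 + q^5 + q^6), the product of all factors after the first has coefficients 0,0,0,0,0,1,2,3,3,3,2,1,0 for degrees 0…12.
[q^12] = 1·0 + 1·3 + 1·0 + 1·0 = 3.

3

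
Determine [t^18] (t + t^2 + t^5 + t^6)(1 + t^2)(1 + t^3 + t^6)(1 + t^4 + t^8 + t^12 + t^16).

(t + t^2 + t^5 + t^6) has coefficients 0,1,1,0,0,1,1 for degrees 0…6.
(1 + t^2) has coefficients 1,0,1,0,0,0,0,0,0,0,0,0,0,0,0,0,0,0,0 for degrees 0…18.
Multiplying by (1 + t^3 + t^6) gives running coefficients 1,0,1,1,0,1,1,0,1,0,0,0,0,0,0,0,0,0,0 for degrees 0…18.
Finally multiplying by (1 + t^4 + t^8 + t^12 + t^16), the product of all factors after the first has coefficients 1,0,1,1,1,1,2,1,2,1,2,1,2,1,2,1,2,1,2 for degrees 0…18.
[t^18] = 1·1 + 1·2 + 1·1 + 1·2 = 6.

6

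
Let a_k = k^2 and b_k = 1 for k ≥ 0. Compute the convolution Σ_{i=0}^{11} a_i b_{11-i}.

Write out a_i and b_{11-i} for i = 0,…,11 and sum the products.
Σ = 0·1 + 1·1 + 4·1 + 9·1 + 16·1 + 25·1 + 36·1 + 49·1 + 64·1 + 81·1 + 100·1 + 121·1 = 506.

506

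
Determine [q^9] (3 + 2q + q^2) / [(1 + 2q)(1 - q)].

-766

The denominator gives the recurrence a_n = −a_(n−1) + 2a_(n−2) for n ≥ 3; the numerator fixes a_0 = 3, a_1 = -1, a_2 = 8.
Iterating: 3, -1, 8, -10, 26, -46, 98, -190, 386, -766, so a_9 = -766.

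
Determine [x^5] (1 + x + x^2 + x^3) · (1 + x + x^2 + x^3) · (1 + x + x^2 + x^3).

(1 + x + x^2 + x^3) has coefficients 1,1,1,1 for degrees 0…3.
(1 + x + x^2 + x^3) has coefficients 1,1,1,1,0,0 for degrees 0…5.
Finally multiplying by (1 + x + x^2 + x^3), the product of all factors after the first has coefficients 1,2,3,4,3,2 for degrees 0…5.
[x^5] = 1·2 + 1·3 + 1·4 + 1·3 = 12.

12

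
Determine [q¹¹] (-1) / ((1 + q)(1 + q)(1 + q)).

78

The denominator gives the recurrence a_n = −3a_(n−1) − 3a_(n−2) − a_(n−3) for n ≥ 3; the numerator fixes a_0 = -1, a_1 = 3, a_2 = -6.
Iterating: -1, 3, -6, 10, -15, 21, -28, 36, -45, 55, -66, 78, so a_11 = 78.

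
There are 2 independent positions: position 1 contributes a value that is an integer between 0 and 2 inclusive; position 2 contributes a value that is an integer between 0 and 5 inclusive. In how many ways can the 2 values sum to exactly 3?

The generating function for the choices is (1 + z + z²)·(1 + z + z² + z³ + z⁴ + z⁵); the count is [z³].
(1 + z + z²) has coefficients 1,1,1 for degrees 0…2.
(1 + z + z² + z³ + z⁴ + z⁵) has coefficients 1,1,1,1 for degrees 0…3.
[z³] = 1·1 + 1·1 + 1·1 = 3.

3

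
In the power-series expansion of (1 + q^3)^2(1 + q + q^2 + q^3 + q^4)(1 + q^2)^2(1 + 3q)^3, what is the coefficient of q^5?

279

(1 + q^3)^2 has coefficients 1,0,0,2,0,0 for degrees 0…5.
(1 + q + q^2 + q^3 + q^4) has coefficients 1,1,1,1,1,0 for degrees 0…5.
Multiplying by (1 + q^2)^2 gives running coefficients 1,1,3,3,4,3 for degrees 0…5.
Finally multiplying by (1 + 3q)^3, the product of all factors after the first has coefficients 1,10,39,84,139,201 for degrees 0…5.
[q^5] = 1·201 + 2·39 = 279.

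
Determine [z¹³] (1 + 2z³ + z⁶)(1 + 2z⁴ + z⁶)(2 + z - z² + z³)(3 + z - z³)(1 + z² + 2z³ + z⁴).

(1 + 2z³ + z⁶) has coefficients 1,0,0,2,0,0,1 for degrees 0…6.
(1 + 2z⁴ + z⁶) has coefficients 1,0,0,0,2,0,1,0,0,0,0,0,0,0 for degrees 0…13.
Multiplying by (2 + z - z² + z³) gives running coefficients 2,1,-1,1,4,2,0,3,-1,1,0,0,0,0 for degrees 0…13.
Multiplying by (3 + z - z³) gives running coefficients 6,5,-2,0,12,11,1,5,-2,2,-2,1,-1,0 for degrees 0…13.
Finally multiplying by (1 + z² + 2z³ + z⁴), the product of all factors after the first has coefficients 6,5,4,17,26,12,11,40,33,20,7,4,-1,-1 for degrees 0…13.
[z¹³] = 1·(-1) + 2·7 + 1·40 = 53.

53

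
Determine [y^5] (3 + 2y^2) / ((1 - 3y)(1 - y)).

1172

The denominator gives the recurrence a_n = 4a_(n−1) − 3a_(n−2) for n ≥ 3; the numerator fixes a_0 = 3, a_1 = 12, a_2 = 41.
Iterating: 3, 12, 41, 128, 389, 1172, so a_5 = 1172.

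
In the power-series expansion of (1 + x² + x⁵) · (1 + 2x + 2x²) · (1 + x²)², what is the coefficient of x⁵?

(1 + x² + x⁵) has coefficients 1,0,1,0,0,1 for degrees 0…5.
(1 + 2x + 2x²) has coefficients 1,2,2,0,0,0 for degrees 0…5.
Finally multiplying by (1 + x²)², the product of all factors after the first has coefficients 1,2,4,4,5,2 for degrees 0…5.
[x⁵] = 1·2 + 1·4 + 1·1 = 7.

7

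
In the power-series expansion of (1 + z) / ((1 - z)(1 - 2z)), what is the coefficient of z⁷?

The denominator gives the recurrence a_n = 3a_(n−1) − 2a_(n−2) for n ≥ 2; the numerator fixes a_0 = 1, a_1 = 4.
Iterating: 1, 4, 10, 22, 46, 94, 190, 382, so a_7 = 382.

382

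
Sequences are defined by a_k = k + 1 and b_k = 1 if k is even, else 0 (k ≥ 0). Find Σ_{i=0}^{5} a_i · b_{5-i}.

12

Write out a_i and b_{5-i} for i = 0,…,5 and sum the products.
Σ = 1·0 + 2·1 + 3·0 + 4·1 + 5·0 + 6·1 = 12.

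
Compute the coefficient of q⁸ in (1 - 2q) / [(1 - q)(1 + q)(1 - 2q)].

1

The denominator gives the recurrence a_n = 2a_(n−1) + a_(n−2) − 2a_(n−3) for n ≥ 3; the numerator fixes a_0 = 1, a_1 = 0, a_2 = 1.
Iterating: 1, 0, 1, 0, 1, 0, 1, 0, 1, so a_8 = 1.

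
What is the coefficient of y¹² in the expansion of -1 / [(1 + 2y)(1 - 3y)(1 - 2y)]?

The denominator gives the recurrence a_n = 3a_(n−1) + 4a_(n−2) − 12a_(n−3) for n ≥ 3; the numerator fixes a_0 = -1, a_1 = -3, a_2 = -13.
Iterating: -1, -3, -13, -39, -133, -399, -1261, -3783, -11605, -34815, -105469, -316407, -953317, so a_12 = -953317.

-953317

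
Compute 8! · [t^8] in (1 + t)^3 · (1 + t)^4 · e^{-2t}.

-12288

The EGF product rule gives c_8 = Σ_{k_1+k_2+k_3=8} C(8; k_1,k_2,k_3) · ∏ g_i(k_i), where (1+t)^3 gives the falling factorial (3)_k; (1+t)^4 gives the falling factorial (4)_k; e^{-2t} gives (-2)^k.
g_1(k) for k = 0…8: 1, 3, 6, 6, 0, 0, 0, 0, 0.
g_2(k) for k = 0…8: 1, 4, 12, 24, 24, 0, 0, 0, 0.
g_3(k) for k = 0…8: 1, -2, 4, -8, 16, -32, 64, -128, 256.
First combine the last two factors: h(k) = Σ_j C(k,j)·g_2(j)·g_3(k−j) for k = 0…8: 1, 2, 0, -8, 8, 48, -224, 320, 1536.
c_8 = Σ_k C(8,k)·g_1(k)·h(8−k) = 1·1·1536 + 8·3·320 + 28·6·(-224) + 56·6·48 = 1536 + 7680 − 37632 + 16128 = -12288.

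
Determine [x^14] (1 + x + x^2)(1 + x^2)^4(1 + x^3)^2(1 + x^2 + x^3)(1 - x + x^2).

48

(1 + x + x^2) has coefficients 1,1,1 for degrees 0…2.
(1 + x^2)^4 has coefficients 1,0,4,0,6,0,4,0,1,0,0,0,0,0,0 for degrees 0…14.
Multiplying by (1 + x^3)^2 gives running coefficients 1,0,4,2,6,8,5,12,5,8,6,2,4,0,1 for degrees 0…14.
Multiplying by (1 + x^2 + x^3) gives running coefficients 1,0,5,3,10,14,13,26,18,25,23,15,18,8,7 for degrees 0…14.
Finally multiplying by (1 - x + x^2), the product of all factors after the first has coefficients 1,-1,6,-2,12,7,9,27,5,33,16,17,26,5,17 for degrees 0…14.
[x^14] = 1·17 + 1·5 + 1·26 = 48.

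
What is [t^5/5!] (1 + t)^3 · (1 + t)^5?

6720

The EGF product rule gives c_5 = Σ_{k_1+k_2=5} C(5; k_1,k_2) · ∏ g_i(k_i), where (1+t)^3 gives the falling factorial (3)_k; (1+t)^5 gives the falling factorial (5)_k.
g_1(k) for k = 0…5: 1, 3, 6, 6, 0, 0.
g_2(k) for k = 0…5: 1, 5, 20, 60, 120, 120.
c_5 = Σ_k C(5,k)·g_1(k)·g_2(5−k) = 1·1·120 + 5·3·120 + 10·6·60 + 10·6·20 = 120 + 1800 + 3600 + 1200 = 6720.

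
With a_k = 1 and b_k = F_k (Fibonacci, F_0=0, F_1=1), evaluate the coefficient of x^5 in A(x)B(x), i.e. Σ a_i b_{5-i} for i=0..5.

Write out a_i and b_{5-i} for i = 0,…,5 and sum the products.
Σ = 1·5 + 1·3 + 1·2 + 1·1 + 1·1 + 1·0 = 12.

12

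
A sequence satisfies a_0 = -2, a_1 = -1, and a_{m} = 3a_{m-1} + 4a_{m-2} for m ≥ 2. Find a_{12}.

The ordinary generating function has denominator 1 - 3x - 4x^2.
Iterating the recurrence: a_0,…,a_{12} = -2, -1, -11, -37, -155, -613, -2459, -9829, -39323, -157285, -629147, -2516581, -10066331.

-10066331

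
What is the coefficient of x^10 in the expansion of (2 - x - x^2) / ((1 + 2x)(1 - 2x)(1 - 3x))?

164518

Partial fractions give a closed form: a_n = (9/20)·(-2)^n + (-5/4)·2^n + (14/5)·3^n.
At n = 10: a_10 = 164518.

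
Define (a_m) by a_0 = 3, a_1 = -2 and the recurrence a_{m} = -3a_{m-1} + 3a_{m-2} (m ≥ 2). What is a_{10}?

585630

The ordinary generating function has denominator 1 + 3t - 3t^2.
Iterating the recurrence: a_0,…,a_{10} = 3, -2, 15, -51, 198, -747, 2835, -10746, 40743, -154467, 585630.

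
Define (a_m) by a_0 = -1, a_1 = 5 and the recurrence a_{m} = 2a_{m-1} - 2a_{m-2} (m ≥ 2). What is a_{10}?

The ordinary generating function has denominator 1 - 2t + 2t^2.
Iterating the recurrence: a_0,…,a_{10} = -1, 5, 12, 14, 4, -20, -48, -56, -16, 80, 192.

192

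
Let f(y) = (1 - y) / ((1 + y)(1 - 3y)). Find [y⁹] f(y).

9841

The denominator gives the recurrence a_n = 2a_(n−1) + 3a_(n−2) for n ≥ 3; the numerator fixes a_0 = 1, a_1 = 1, a_2 = 5.
Iterating: 1, 1, 5, 13, 41, 121, 365, 1093, 3281, 9841, so a_9 = 9841.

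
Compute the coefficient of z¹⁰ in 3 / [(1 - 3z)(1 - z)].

265719

Partial fractions give a closed form: a_n = (9/2)·3^n + (-3/2)·1^n.
At n = 10: a_10 = 265719.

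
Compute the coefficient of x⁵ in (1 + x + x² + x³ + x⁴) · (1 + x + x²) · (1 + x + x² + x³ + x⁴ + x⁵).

14

(1 + x + x² + x³ + x⁴) has coefficients 1,1,1,1,1 for degrees 0…4.
(1 + x + x²) has coefficients 1,1,1,0,0,0 for degrees 0…5.
Finally multiplying by (1 + x + x² + x³ + x⁴ + x⁵), the product of all factors after the first has coefficients 1,2,3,3,3,3 for degrees 0…5.
[x⁵] = 1·3 + 1·3 + 1·3 + 1·3 + 1·2 = 14.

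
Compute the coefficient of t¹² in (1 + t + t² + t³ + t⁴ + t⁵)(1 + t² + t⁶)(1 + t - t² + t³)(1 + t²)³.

(1 + t + t² + t³ + t⁴ + t⁵) has coefficients 1,1,1,1,1,1 for degrees 0…5.
(1 + t² + t⁶) has coefficients 1,0,1,0,0,0,1,0,0,0,0,0,0 for degrees 0…12.
Multiplying by (1 + t - t² + t³) gives running coefficients 1,1,0,2,-1,1,1,1,-1,1,0,0,0 for degrees 0…12.
Finally multiplying by (1 + t²)³, the product of all factors after the first has coefficients 1,1,3,5,2,10,-1,11,-1,9,-1,7,-2 for degrees 0…12.
[t¹²] = 1·(-2) + 1·7 + 1·(-1) + 1·9 + 1·(-1) + 1·11 = 23.

23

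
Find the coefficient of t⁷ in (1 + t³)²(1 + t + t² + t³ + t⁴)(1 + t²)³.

19

(1 + t³)² has coefficients 1,0,0,2,0,0,1 for degrees 0…6.
(1 + t + t² + t³ + t⁴) has coefficients 1,1,1,1,1,0,0,0 for degrees 0…7.
Finally multiplying by (1 + t²)³, the product of all factors after the first has coefficients 1,1,4,4,7,6,7,4 for degrees 0…7.
[t⁷] = 1·4 + 2·7 + 1·1 = 19.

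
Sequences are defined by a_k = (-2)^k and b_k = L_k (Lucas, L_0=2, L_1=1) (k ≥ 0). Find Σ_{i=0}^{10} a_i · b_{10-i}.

2103

This is [x^10] in the product of the two ordinary generating functions.
Σ = 1·123 − 2·76 + 4·47 − 8·29 + 16·18 − 32·11 + 64·7 − 128·4 + 256·3 − 512·1 + 1024·2 = 2103.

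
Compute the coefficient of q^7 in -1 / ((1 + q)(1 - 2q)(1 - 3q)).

Partial fractions give a closed form: a_n = (-1/12)·(-1)^n + (4/3)·2^n + (-9/4)·3^n.
At n = 7: a_7 = -4750.

-4750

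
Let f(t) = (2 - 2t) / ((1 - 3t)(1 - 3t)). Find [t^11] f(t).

The denominator gives the recurrence a_n = 6a_(n−1) − 9a_(n−2) for n ≥ 2; the numerator fixes a_0 = 2, a_1 = 10.
Iterating: 2, 10, 42, 162, 594, 2106, 7290, 24786, 83106, 275562, 905418, 2952450, so a_11 = 2952450.

2952450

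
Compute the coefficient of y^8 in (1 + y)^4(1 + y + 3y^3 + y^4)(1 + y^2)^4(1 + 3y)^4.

(1 + y)^4 has coefficients 1,4,6,4,1 for degrees 0…4.
(1 + y + 3y^3 + y^4) has coefficients 1,1,0,3,1,0,0,0,0 for degrees 0…8.
Multiplying by (1 + y^2)^4 gives running coefficients 1,1,4,7,7,18,8,22,7 for degrees 0…8.
Finally multiplying by (1 + 3y)^4, the product of all factors after the first has coefficients 1,13,70,217,496,993,1682,2413,3214 for degrees 0…8.
[y^8] = 1·3214 + 4·2413 + 6·1682 + 4·993 + 1·496 = 27426.

27426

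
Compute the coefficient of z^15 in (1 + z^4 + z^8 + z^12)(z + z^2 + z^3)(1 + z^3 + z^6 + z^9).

(1 + z^4 + z^8 + z^12) has coefficients 1,0,0,0,1,0,0,0,1,0,0,0,1 for degrees 0…12.
(z + z^2 + z^3) has coefficients 0,1,1,1,0,0,0,0,0,0,0,0,0,0,0,0 for degrees 0…15.
Finally multiplying by (1 + z^3 + z^6 + z^9), the product of all factors after the first has coefficients 0,1,1,1,1,1,1,1,1,1,1,1,1,0,0,0 for degrees 0…15.
[z^15] = 1·0 + 1·1 + 1·1 + 1·1 = 3.

3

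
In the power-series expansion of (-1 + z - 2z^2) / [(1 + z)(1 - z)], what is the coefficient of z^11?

1

The denominator gives the recurrence a_n = a_(n−2) for n ≥ 3; the numerator fixes a_0 = -1, a_1 = 1, a_2 = -3.
Iterating: -1, 1, -3, 1, -3, 1, -3, 1, -3, 1, -3, 1, so a_11 = 1.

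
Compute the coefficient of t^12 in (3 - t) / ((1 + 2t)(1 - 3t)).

856040

The denominator gives the recurrence a_n = a_(n−1) + 6a_(n−2) for n ≥ 3; the numerator fixes a_0 = 3, a_1 = 2, a_2 = 20.
Iterating: 3, 2, 20, 32, 152, 344, 1256, 3320, 10856, 30776, 95912, 280568, 856040, so a_12 = 856040.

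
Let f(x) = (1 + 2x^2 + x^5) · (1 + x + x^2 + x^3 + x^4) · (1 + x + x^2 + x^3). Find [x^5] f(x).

12

(1 + 2x^2 + x^5) has coefficients 1,0,2,0,0,1 for degrees 0…5.
(1 + x + x^2 + x^3 + x^4) has coefficients 1,1,1,1,1,0 for degrees 0…5.
Finally multiplying by (1 + x + x^2 + x^3), the product of all factors after the first has coefficients 1,2,3,4,4,3 for degrees 0…5.
[x^5] = 1·3 + 2·4 + 1·1 = 12.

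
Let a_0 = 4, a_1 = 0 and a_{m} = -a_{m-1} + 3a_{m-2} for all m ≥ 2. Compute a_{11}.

The ordinary generating function has denominator 1 + t - 3t^2.
Iterating the recurrence: a_0,…,a_{11} = 4, 0, 12, -12, 48, -84, 228, -480, 1164, -2604, 6096, -13908.

-13908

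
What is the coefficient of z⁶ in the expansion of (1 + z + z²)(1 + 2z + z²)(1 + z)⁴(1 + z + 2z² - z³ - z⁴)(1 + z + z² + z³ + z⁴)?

(1 + z + z²) has coefficients 1,1,1 for degrees 0…2.
(1 + 2z + z²) has coefficients 1,2,1,0,0,0,0 for degrees 0…6.
Multiplying by (1 + z)⁴ gives running coefficients 1,6,15,20,15,6,1 for degrees 0…6.
Multiplying by (1 + z + 2z² - z³ - z⁴) gives running coefficients 1,7,23,46,58,40,2 for degrees 0…6.
Finally multiplying by (1 + z + z² + z³ + z⁴), the product of all factors after the first has coefficients 1,8,31,77,135,174,169 for degrees 0…6.
[z⁶] = 1·169 + 1·174 + 1·135 = 478.

478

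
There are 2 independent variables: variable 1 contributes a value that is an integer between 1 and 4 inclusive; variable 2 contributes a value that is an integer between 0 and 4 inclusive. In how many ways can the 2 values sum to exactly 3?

The generating function for the choices is (y + y² + y³ + y⁴)·(1 + y + y² + y³ + y⁴); the count is [y³].
(y + y² + y³ + y⁴) has coefficients 0,1,1,1 for degrees 0…3.
(1 + y + y² + y³ + y⁴) has coefficients 1,1,1,1 for degrees 0…3.
[y³] = 1·1 + 1·1 + 1·1 = 3.

3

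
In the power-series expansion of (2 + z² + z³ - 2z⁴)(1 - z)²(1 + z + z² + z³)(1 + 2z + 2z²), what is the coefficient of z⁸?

1

(2 + z² + z³ - 2z⁴) has coefficients 2,0,1,1,-2 for degrees 0…4.
(1 - z)² has coefficients 1,-2,1,0,0,0,0,0,0 for degrees 0…8.
Multiplying by (1 + z + z² + z³) gives running coefficients 1,-1,0,0,-1,1,0,0,0 for degrees 0…8.
Finally multiplying by (1 + 2z + 2z²), the product of all factors after the first has coefficients 1,1,0,-2,-1,-1,0,2,0 for degrees 0…8.
[z⁸] = 2·0 + 1·0 + 1·(-1) − 2·(-1) = 1.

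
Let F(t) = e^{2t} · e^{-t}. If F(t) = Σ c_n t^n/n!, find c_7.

1

The EGF product rule gives c_7 = Σ_{k_1+k_2=7} C(7; k_1,k_2) · ∏ g_i(k_i), where e^{2t} gives (2)^k; e^{-t} gives (-1)^k.
g_1(k) for k = 0…7: 1, 2, 4, 8, 16, 32, 64, 128.
g_2(k) for k = 0…7: 1, -1, 1, -1, 1, -1, 1, -1.
c_7 = Σ_k C(7,k)·g_1(k)·g_2(7−k) = 1·1·(-1) + 7·2·1 + 21·4·(-1) + 35·8·1 + 35·16·(-1) + 21·32·1 + 7·64·(-1) + 1·128·1 = −1 + 14 − 84 + 280 − 560 + 672 − 448 + 128 = 1.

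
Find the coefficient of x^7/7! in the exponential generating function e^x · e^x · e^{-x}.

The EGF product rule gives c_7 = Σ_{k_1+k_2+k_3=7} C(7; k_1,k_2,k_3) · ∏ g_i(k_i), where e^x gives (1)^k; e^x gives (1)^k; e^{-x} gives (-1)^k.
g_1(k) for k = 0…7: 1, 1, 1, 1, 1, 1, 1, 1.
g_2(k) for k = 0…7: 1, 1, 1, 1, 1, 1, 1, 1.
g_3(k) for k = 0…7: 1, -1, 1, -1, 1, -1, 1, -1.
First combine the last two factors: h(k) = Σ_j C(k,j)·g_2(j)·g_3(k−j) for k = 0…7: 1, 0, 0, 0, 0, 0, 0, 0.
c_7 = Σ_k C(7,k)·g_1(k)·h(7−k) = 1·1·1 = 1.

1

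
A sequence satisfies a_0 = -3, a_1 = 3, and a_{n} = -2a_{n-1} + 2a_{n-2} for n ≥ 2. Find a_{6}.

-624

The ordinary generating function has denominator 1 + 2q - 2q^2.
Iterating the recurrence: a_0,…,a_{6} = -3, 3, -12, 30, -84, 228, -624.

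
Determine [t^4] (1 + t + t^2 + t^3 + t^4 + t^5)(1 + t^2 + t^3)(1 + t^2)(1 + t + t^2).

(1 + t + t^2 + t^3 + t^4 + t^5) has coefficients 1,1,1,1,1 for degrees 0…4.
(1 + t^2 + t^3) has coefficients 1,0,1,1,0 for degrees 0…4.
Multiplying by (1 + t^2) gives running coefficients 1,0,2,1,1 for degrees 0…4.
Finally multiplying by (1 + t + t^2), the product of all factors after the first has coefficients 1,1,3,3,4 for degrees 0…4.
[t^4] = 1·4 + 1·3 + 1·3 + 1·1 + 1·1 = 12.

12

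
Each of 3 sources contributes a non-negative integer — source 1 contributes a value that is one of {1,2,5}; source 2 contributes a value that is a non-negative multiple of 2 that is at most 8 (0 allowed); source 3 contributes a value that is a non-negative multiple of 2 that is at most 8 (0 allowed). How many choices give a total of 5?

The generating function for the choices is (x + x^2 + x^5)·(1 + x^2 + x^4 + x^6 + x^8)·(1 + x^2 + x^4 + x^6 + x^8); the count is [x^5].
(x + x^2 + x^5) has coefficients 0,1,1,0,0,1 for degrees 0…5.
(1 + x^2 + x^4 + x^6 + x^8) has coefficients 1,0,1,0,1,0 for degrees 0…5.
Finally multiplying by (1 + x^2 + x^4 + x^6 + x^8), the product of all factors after the first has coefficients 1,0,2,0,3,0 for degrees 0…5.
[x^5] = 1·3 + 1·0 + 1·1 = 4.

4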